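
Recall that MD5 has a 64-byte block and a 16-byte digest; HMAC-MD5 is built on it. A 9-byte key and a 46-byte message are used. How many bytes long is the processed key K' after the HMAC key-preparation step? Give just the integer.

Key is 9 ≤ 64 bytes, zero-padded: |K'| = 64.

64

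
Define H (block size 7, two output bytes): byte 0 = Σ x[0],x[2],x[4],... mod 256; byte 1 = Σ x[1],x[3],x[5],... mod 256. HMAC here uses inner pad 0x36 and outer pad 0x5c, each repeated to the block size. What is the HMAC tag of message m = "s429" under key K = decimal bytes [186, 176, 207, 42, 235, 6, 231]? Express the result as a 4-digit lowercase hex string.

Key decimal bytes [186, 176, 207, 42, 235, 6, 231] = ba b0 cf 2a eb 06 e7 is exactly B = 7 bytes: K' = ba b0 cf 2a eb 06 e7.
K' ⊕ ipad = 8c 86 f9 1c dd 30 d1.  K' ⊕ opad = e6 ec 93 76 b7 5a bb.
Inner input = (K'⊕ipad) ∥ m = 8c 86 f9 1c dd 30 d1 ∥ 73 34 32 39.
Inner hash: even-index sum = 928 mod 256 = 160; odd-index sum = 375 mod 256 = 119 → a0 77.
Outer input = (K'⊕opad) ∥ inner = e6 ec 93 76 b7 5a bb ∥ a0 77.
Outer hash (tag): even-index sum = 866 mod 256 = 98; odd-index sum = 604 mod 256 = 92 → 62 5c.

625c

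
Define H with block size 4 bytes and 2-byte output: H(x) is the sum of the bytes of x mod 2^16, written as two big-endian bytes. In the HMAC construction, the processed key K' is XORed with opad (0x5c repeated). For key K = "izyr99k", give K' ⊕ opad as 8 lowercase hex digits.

Key "izyr99k" = 69 7a 79 72 39 39 6b is 7 bytes > B = 4, so hash it first: H(key) = 02 ab, then zero-pad to 4 bytes: K' = 02 ab 00 00.
XOR each byte with 0x5c: 02⊕5c=5e, ab⊕5c=f7, 00⊕5c=5c, 00⊕5c=5c.

5ef75c5c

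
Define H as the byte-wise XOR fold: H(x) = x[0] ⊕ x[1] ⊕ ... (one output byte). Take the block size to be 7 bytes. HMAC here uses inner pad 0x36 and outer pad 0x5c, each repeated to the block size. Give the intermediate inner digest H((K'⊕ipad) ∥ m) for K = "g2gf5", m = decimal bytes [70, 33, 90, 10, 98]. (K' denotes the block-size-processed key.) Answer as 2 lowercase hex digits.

02

Key "g2gf5" = 67 32 67 66 35 is 5 bytes ≤ B = 7; zero-pad to 7 bytes: K' = 67 32 67 66 35 00 00.
K' ⊕ ipad = 51 04 51 50 03 36 36.
Inner input = 51 04 51 50 03 36 36 ∥ 46 21 5a 0a 62.
Inner hash: XOR 51⊕04⊕51⊕50⊕03⊕36⊕36⊕46⊕21⊕5a⊕0a⊕62 = 02.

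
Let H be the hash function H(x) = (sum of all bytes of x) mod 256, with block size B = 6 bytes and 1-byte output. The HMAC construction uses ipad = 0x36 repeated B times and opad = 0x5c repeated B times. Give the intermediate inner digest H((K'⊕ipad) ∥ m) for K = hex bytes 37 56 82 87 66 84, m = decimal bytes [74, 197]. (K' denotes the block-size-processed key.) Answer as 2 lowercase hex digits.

Key hex bytes 37 56 82 87 66 84 is exactly B = 6 bytes: K' = 37 56 82 87 66 84.
K' ⊕ ipad = 01 60 b4 b1 50 b2.
Inner input = 01 60 b4 b1 50 b2 ∥ 4a c5.
Inner hash: sum = 1+96+180+177+80+178+74+197 = 983; mod 256 = 215 → d7.

d7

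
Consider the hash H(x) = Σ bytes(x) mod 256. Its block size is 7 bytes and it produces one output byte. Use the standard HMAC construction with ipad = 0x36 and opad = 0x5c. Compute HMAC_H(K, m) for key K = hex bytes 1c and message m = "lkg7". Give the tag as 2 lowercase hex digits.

Key hex bytes 1c is 1 byte ≤ B = 7; zero-pad to 7 bytes: K' = 1c 00 00 00 00 00 00.
K' ⊕ ipad = 2a 36 36 36 36 36 36.  K' ⊕ opad = 40 5c 5c 5c 5c 5c 5c.
Inner input = (K'⊕ipad) ∥ m = 2a 36 36 36 36 36 36 ∥ 6c 6b 67 37.
Inner hash: sum = 42+54+54+54+54+54+54+108+107+103+55 = 739; mod 256 = 227 → e3.
Outer input = (K'⊕opad) ∥ inner = 40 5c 5c 5c 5c 5c 5c ∥ e3.
Outer hash (tag): sum = 64+92+92+92+92+92+92+227 = 843; mod 256 = 75 → 4b.

4b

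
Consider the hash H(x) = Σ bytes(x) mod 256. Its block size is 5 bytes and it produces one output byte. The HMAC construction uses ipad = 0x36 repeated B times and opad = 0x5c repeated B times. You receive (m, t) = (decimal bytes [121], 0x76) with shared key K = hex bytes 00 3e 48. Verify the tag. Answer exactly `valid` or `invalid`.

Key hex bytes 00 3e 48 is 3 bytes ≤ B = 5; zero-pad to 5 bytes: K' = 00 3e 48 00 00.
K' ⊕ ipad = 36 08 7e 36 36; K' ⊕ opad = 5c 62 14 5c 5c.
Inner hash: sum = 54+8+126+54+54+121 = 417; mod 256 = 161 → a1.
Outer hash (recomputed tag): sum = 92+98+20+92+92+161 = 555; mod 256 = 43 → 2b.
Recomputed tag = 2b; claimed = 76 → mismatch.

invalid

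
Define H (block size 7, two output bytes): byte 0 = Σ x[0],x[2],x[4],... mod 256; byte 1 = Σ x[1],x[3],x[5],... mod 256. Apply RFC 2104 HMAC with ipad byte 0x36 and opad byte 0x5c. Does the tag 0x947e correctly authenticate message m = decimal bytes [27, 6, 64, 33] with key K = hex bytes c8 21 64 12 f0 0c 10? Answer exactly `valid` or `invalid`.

Key hex bytes c8 21 64 12 f0 0c 10 is exactly B = 7 bytes: K' = c8 21 64 12 f0 0c 10.
K' ⊕ ipad = fe 17 52 24 c6 3a 26; K' ⊕ opad = 94 7d 38 4e ac 50 4c.
Inner hash: even-index sum = 611 mod 256 = 99; odd-index sum = 208 mod 256 = 208 → 63 d0.
Outer hash (recomputed tag): even-index sum = 660 mod 256 = 148; odd-index sum = 382 mod 256 = 126 → 94 7e.
Recomputed tag = 947e; claimed = 947e → match.

valid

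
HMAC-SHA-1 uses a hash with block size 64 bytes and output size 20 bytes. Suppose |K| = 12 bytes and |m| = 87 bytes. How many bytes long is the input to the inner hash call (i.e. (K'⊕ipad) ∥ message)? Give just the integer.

Key is 12 ≤ 64 bytes, zero-padded: |K'| = 64.
Inner input = (K'⊕ipad) ∥ m → 64 + 87 = 151 bytes.

151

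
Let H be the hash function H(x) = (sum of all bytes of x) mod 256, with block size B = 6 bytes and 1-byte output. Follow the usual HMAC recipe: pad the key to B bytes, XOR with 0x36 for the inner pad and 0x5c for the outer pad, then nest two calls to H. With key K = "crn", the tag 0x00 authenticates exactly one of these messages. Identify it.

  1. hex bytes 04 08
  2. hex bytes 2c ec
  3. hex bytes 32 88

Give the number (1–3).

3

Key "crn" = 63 72 6e is 3 bytes ≤ B = 6; zero-pad to 6 bytes: K' = 63 72 6e 00 00 00.
K' ⊕ ipad = 55 44 58 36 36 36; K' ⊕ opad = 3f 2e 32 5c 5c 5c.
m1: inner = H(55 44 58 36 36 36 04 08) = 9f; tag = H(3f 2e 32 5c 5c 5c 9f) = 52
m2: inner = H(55 44 58 36 36 36 2c ec) = ab; tag = H(3f 2e 32 5c 5c 5c ab) = 5e
m3: inner = H(55 44 58 36 36 36 32 88) = 4d; tag = H(3f 2e 32 5c 5c 5c 4d) = 00 ← matches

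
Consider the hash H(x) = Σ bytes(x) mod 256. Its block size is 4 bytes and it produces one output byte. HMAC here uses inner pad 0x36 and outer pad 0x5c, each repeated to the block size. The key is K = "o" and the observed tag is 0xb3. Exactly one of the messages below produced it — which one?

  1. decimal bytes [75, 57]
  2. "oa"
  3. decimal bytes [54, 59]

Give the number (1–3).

3

Key "o" = 6f is 1 byte ≤ B = 4; zero-pad to 4 bytes: K' = 6f 00 00 00.
K' ⊕ ipad = 59 36 36 36; K' ⊕ opad = 33 5c 5c 5c.
m1: inner = H(59 36 36 36 4b 39) = 7f; tag = H(33 5c 5c 5c 7f) = c6
m2: inner = H(59 36 36 36 6f 61) = cb; tag = H(33 5c 5c 5c cb) = 12
m3: inner = H(59 36 36 36 36 3b) = 6c; tag = H(33 5c 5c 5c 6c) = b3 ← matches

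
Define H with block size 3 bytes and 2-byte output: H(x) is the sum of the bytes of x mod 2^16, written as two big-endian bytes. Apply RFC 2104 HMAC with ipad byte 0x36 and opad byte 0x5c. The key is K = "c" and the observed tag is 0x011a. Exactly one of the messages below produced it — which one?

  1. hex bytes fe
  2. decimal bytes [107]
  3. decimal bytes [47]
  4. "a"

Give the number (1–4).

4

Key "c" = 63 is 1 byte ≤ B = 3; zero-pad to 3 bytes: K' = 63 00 00.
K' ⊕ ipad = 55 36 36; K' ⊕ opad = 3f 5c 5c.
m1: inner = H(55 36 36 fe) = 01 bf; tag = H(3f 5c 5c 01 bf) = 01b7
m2: inner = H(55 36 36 6b) = 01 2c; tag = H(3f 5c 5c 01 2c) = 0124
m3: inner = H(55 36 36 2f) = 00 f0; tag = H(3f 5c 5c 00 f0) = 01e7
m4: inner = H(55 36 36 61) = 01 22; tag = H(3f 5c 5c 01 22) = 011a ← matches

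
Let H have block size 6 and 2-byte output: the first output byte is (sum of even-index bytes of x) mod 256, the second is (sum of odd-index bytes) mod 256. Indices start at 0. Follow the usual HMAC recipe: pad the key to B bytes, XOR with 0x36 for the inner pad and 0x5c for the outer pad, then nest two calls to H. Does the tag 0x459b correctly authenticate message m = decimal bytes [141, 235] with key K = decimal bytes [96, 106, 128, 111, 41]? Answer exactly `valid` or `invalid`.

valid

Key decimal bytes [96, 106, 128, 111, 41] = 60 6a 80 6f 29 is 5 bytes ≤ B = 6; zero-pad to 6 bytes: K' = 60 6a 80 6f 29 00.
K' ⊕ ipad = 56 5c b6 59 1f 36; K' ⊕ opad = 3c 36 dc 33 75 5c.
Inner hash: even-index sum = 440 mod 256 = 184; odd-index sum = 470 mod 256 = 214 → b8 d6.
Outer hash (recomputed tag): even-index sum = 581 mod 256 = 69; odd-index sum = 411 mod 256 = 155 → 45 9b.
Recomputed tag = 459b; claimed = 459b → match.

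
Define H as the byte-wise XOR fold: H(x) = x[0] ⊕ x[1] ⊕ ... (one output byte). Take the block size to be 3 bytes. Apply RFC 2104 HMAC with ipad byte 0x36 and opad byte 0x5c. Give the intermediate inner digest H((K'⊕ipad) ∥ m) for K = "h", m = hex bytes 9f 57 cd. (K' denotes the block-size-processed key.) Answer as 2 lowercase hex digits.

Key "h" = 68 is 1 byte ≤ B = 3; zero-pad to 3 bytes: K' = 68 00 00.
K' ⊕ ipad = 5e 36 36.
Inner input = 5e 36 36 ∥ 9f 57 cd.
Inner hash: XOR 5e⊕36⊕36⊕9f⊕57⊕cd = 5b.

5b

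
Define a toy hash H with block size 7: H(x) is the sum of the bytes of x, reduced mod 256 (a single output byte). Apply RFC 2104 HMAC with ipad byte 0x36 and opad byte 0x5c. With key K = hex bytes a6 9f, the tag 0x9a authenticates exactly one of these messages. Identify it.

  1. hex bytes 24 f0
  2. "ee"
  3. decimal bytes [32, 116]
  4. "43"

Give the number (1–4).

2

Key hex bytes a6 9f is 2 bytes ≤ B = 7; zero-pad to 7 bytes: K' = a6 9f 00 00 00 00 00.
K' ⊕ ipad = 90 a9 36 36 36 36 36; K' ⊕ opad = fa c3 5c 5c 5c 5c 5c.
m1: inner = H(90 a9 36 36 36 36 36 24 f0) = 5b; tag = H(fa c3 5c 5c 5c 5c 5c 5b) = e4
m2: inner = H(90 a9 36 36 36 36 36 65 65) = 11; tag = H(fa c3 5c 5c 5c 5c 5c 11) = 9a ← matches
m3: inner = H(90 a9 36 36 36 36 36 20 74) = db; tag = H(fa c3 5c 5c 5c 5c 5c db) = 64
m4: inner = H(90 a9 36 36 36 36 36 34 33) = ae; tag = H(fa c3 5c 5c 5c 5c 5c ae) = 37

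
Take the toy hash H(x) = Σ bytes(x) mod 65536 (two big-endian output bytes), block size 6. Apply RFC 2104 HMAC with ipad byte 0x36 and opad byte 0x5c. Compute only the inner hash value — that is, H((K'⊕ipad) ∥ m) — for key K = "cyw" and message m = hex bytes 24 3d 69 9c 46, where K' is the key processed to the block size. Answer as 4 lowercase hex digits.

0333

Key "cyw" = 63 79 77 is 3 bytes ≤ B = 6; zero-pad to 6 bytes: K' = 63 79 77 00 00 00.
K' ⊕ ipad = 55 4f 41 36 36 36.
Inner input = 55 4f 41 36 36 36 ∥ 24 3d 69 9c 46.
Inner hash: sum = 85+79+65+54+54+54+36+61+105+156+70 = 819 → 03 33.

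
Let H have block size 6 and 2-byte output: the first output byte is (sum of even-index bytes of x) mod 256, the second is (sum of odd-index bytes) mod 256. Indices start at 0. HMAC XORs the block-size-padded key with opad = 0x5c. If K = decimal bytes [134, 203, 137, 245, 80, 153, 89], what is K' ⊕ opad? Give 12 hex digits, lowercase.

Key decimal bytes [134, 203, 137, 245, 80, 153, 89] = 86 cb 89 f5 50 99 59 is 7 bytes > B = 6, so hash it first: H(key) = b8 59, then zero-pad to 6 bytes: K' = b8 59 00 00 00 00.
XOR each byte with 0x5c: b8⊕5c=e4, 59⊕5c=05, 00⊕5c=5c, 00⊕5c=5c, 00⊕5c=5c, 00⊕5c=5c.

e4055c5c5c5c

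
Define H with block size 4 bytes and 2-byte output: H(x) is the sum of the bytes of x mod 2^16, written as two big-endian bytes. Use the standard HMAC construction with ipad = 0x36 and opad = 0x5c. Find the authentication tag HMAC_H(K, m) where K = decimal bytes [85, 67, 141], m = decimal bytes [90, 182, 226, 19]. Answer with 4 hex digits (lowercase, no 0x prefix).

Key decimal bytes [85, 67, 141] = 55 43 8d is 3 bytes ≤ B = 4; zero-pad to 4 bytes: K' = 55 43 8d 00.
K' ⊕ ipad = 63 75 bb 36.  K' ⊕ opad = 09 1f d1 5c.
Inner input = (K'⊕ipad) ∥ m = 63 75 bb 36 ∥ 5a b6 e2 13.
Inner hash: sum = 99+117+187+54+90+182+226+19 = 974 → 03 ce.
Outer input = (K'⊕opad) ∥ inner = 09 1f d1 5c ∥ 03 ce.
Outer hash (tag): sum = 9+31+209+92+3+206 = 550 → 02 26.

0226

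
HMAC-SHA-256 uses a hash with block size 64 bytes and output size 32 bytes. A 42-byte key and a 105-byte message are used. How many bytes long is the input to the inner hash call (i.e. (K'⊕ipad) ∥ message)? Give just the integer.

Key is 42 ≤ 64 bytes, zero-padded: |K'| = 64.
Inner input = (K'⊕ipad) ∥ m → 64 + 105 = 169 bytes.

169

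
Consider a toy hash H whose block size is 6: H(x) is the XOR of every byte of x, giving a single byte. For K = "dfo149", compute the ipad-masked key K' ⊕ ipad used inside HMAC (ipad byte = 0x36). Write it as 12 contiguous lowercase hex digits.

Key "dfo149" = 64 66 6f 31 34 39 is exactly B = 6 bytes: K' = 64 66 6f 31 34 39.
XOR each byte with 0x36: 64⊕36=52, 66⊕36=50, 6f⊕36=59, 31⊕36=07, 34⊕36=02, 39⊕36=0f.

52505907020f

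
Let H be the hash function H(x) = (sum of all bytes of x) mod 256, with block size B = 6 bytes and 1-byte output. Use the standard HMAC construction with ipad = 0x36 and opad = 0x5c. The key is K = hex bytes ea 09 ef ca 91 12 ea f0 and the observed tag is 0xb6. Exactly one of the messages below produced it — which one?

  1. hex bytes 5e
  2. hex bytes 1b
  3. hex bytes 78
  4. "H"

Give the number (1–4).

Key hex bytes ea 09 ef ca 91 12 ea f0 is 8 bytes > B = 6, so hash it first: H(key) = 29, then zero-pad to 6 bytes: K' = 29 00 00 00 00 00.
K' ⊕ ipad = 1f 36 36 36 36 36; K' ⊕ opad = 75 5c 5c 5c 5c 5c.
m1: inner = H(1f 36 36 36 36 36 5e) = 8b; tag = H(75 5c 5c 5c 5c 5c 8b) = cc
m2: inner = H(1f 36 36 36 36 36 1b) = 48; tag = H(75 5c 5c 5c 5c 5c 48) = 89
m3: inner = H(1f 36 36 36 36 36 78) = a5; tag = H(75 5c 5c 5c 5c 5c a5) = e6
m4: inner = H(1f 36 36 36 36 36 48) = 75; tag = H(75 5c 5c 5c 5c 5c 75) = b6 ← matches

4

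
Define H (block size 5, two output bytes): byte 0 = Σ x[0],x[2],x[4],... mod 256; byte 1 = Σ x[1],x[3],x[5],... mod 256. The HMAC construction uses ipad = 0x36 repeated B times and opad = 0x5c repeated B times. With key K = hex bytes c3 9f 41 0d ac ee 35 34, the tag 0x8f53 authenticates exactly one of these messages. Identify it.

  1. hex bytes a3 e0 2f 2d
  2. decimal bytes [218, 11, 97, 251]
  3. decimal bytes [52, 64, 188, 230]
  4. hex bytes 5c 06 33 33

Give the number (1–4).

Key hex bytes c3 9f 41 0d ac ee 35 34 is 8 bytes > B = 5, so hash it first: H(key) = e5 ce, then zero-pad to 5 bytes: K' = e5 ce 00 00 00.
K' ⊕ ipad = d3 f8 36 36 36; K' ⊕ opad = b9 92 5c 5c 5c.
m1: inner = H(d3 f8 36 36 36 a3 e0 2f 2d) = 4c 00; tag = H(b9 92 5c 5c 5c 4c 00) = 713a
m2: inner = H(d3 f8 36 36 36 da 0b 61 fb) = 45 69; tag = H(b9 92 5c 5c 5c 45 69) = da33
m3: inner = H(d3 f8 36 36 36 34 40 bc e6) = 65 1e; tag = H(b9 92 5c 5c 5c 65 1e) = 8f53 ← matches
m4: inner = H(d3 f8 36 36 36 5c 06 33 33) = 78 bd; tag = H(b9 92 5c 5c 5c 78 bd) = 2e66

3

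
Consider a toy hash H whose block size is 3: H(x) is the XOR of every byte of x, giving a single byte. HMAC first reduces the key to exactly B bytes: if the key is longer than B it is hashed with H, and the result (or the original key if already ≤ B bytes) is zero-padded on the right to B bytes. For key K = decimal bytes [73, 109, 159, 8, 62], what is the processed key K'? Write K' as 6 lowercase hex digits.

|K| = 5 > B = 3, so first hash the key.
H(K): XOR 49⊕6d⊕9f⊕08⊕3e = 8d.
Zero-pad H(K) = 8d to 3 bytes: K' = 8d 00 00.

8d0000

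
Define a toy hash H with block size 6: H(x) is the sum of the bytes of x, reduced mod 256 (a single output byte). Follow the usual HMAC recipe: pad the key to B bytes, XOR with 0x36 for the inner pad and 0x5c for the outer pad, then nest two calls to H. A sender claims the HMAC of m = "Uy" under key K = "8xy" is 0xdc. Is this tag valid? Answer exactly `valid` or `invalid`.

Key "8xy" = 38 78 79 is 3 bytes ≤ B = 6; zero-pad to 6 bytes: K' = 38 78 79 00 00 00.
K' ⊕ ipad = 0e 4e 4f 36 36 36; K' ⊕ opad = 64 24 25 5c 5c 5c.
Inner hash: sum = 14+78+79+54+54+54+85+121 = 539; mod 256 = 27 → 1b.
Outer hash (recomputed tag): sum = 100+36+37+92+92+92+27 = 476; mod 256 = 220 → dc.
Recomputed tag = dc; claimed = dc → match.

valid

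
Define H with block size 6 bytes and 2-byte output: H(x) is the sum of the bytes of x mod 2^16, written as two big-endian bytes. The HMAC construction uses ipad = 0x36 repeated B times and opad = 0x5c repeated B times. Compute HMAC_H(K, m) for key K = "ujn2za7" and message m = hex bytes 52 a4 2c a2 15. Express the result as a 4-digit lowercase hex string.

032a

Key "ujn2za7" = 75 6a 6e 32 7a 61 37 is 7 bytes > B = 6, so hash it first: H(key) = 02 91, then zero-pad to 6 bytes: K' = 02 91 00 00 00 00.
K' ⊕ ipad = 34 a7 36 36 36 36.  K' ⊕ opad = 5e cd 5c 5c 5c 5c.
Inner input = (K'⊕ipad) ∥ m = 34 a7 36 36 36 36 ∥ 52 a4 2c a2 15.
Inner hash: sum = 52+167+54+54+54+54+82+164+44+162+21 = 908 → 03 8c.
Outer input = (K'⊕opad) ∥ inner = 5e cd 5c 5c 5c 5c ∥ 03 8c.
Outer hash (tag): sum = 94+205+92+92+92+92+3+140 = 810 → 03 2a.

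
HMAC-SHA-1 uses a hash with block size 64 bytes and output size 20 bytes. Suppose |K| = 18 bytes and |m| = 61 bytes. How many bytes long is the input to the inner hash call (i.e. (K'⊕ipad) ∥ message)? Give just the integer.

125

Key is 18 ≤ 64 bytes, zero-padded: |K'| = 64.
Inner input = (K'⊕ipad) ∥ m → 64 + 61 = 125 bytes.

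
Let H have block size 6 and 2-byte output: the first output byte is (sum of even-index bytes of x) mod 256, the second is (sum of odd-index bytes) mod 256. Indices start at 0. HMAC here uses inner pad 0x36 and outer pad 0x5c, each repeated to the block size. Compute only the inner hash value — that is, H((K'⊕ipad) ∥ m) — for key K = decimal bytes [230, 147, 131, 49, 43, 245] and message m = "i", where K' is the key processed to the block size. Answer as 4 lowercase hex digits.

Key decimal bytes [230, 147, 131, 49, 43, 245] = e6 93 83 31 2b f5 is exactly B = 6 bytes: K' = e6 93 83 31 2b f5.
K' ⊕ ipad = d0 a5 b5 07 1d c3.
Inner input = d0 a5 b5 07 1d c3 ∥ 69.
Inner hash: even-index sum = 523 mod 256 = 11; odd-index sum = 367 mod 256 = 111 → 0b 6f.

0b6f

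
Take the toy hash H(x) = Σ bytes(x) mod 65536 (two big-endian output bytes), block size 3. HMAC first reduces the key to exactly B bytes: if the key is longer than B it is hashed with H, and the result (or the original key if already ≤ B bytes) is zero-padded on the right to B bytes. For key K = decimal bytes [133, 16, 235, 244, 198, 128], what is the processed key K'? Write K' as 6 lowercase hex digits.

03ba00

|K| = 6 > B = 3, so first hash the key.
H(K): sum = 133+16+235+244+198+128 = 954 → 03 ba.
Zero-pad H(K) = 03 ba to 3 bytes: K' = 03 ba 00.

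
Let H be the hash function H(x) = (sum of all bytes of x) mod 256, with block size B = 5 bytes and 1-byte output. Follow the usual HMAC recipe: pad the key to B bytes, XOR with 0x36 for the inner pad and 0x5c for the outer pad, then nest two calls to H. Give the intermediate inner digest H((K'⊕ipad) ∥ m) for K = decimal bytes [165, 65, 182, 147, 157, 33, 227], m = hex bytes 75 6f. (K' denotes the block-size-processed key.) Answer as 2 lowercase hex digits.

Key decimal bytes [165, 65, 182, 147, 157, 33, 227] = a5 41 b6 93 9d 21 e3 is 7 bytes > B = 5, so hash it first: H(key) = d0, then zero-pad to 5 bytes: K' = d0 00 00 00 00.
K' ⊕ ipad = e6 36 36 36 36.
Inner input = e6 36 36 36 36 ∥ 75 6f.
Inner hash: sum = 230+54+54+54+54+117+111 = 674; mod 256 = 162 → a2.

a2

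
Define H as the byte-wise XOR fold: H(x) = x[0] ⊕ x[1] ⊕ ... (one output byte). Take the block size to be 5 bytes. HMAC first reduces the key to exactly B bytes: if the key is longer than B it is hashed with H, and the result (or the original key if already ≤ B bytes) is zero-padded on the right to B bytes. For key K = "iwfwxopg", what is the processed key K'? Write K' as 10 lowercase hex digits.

0f00000000

|K| = 8 > B = 5, so first hash the key.
H(K): XOR 69⊕77⊕66⊕77⊕78⊕6f⊕70⊕67 = 0f.
Zero-pad H(K) = 0f to 5 bytes: K' = 0f 00 00 00 00.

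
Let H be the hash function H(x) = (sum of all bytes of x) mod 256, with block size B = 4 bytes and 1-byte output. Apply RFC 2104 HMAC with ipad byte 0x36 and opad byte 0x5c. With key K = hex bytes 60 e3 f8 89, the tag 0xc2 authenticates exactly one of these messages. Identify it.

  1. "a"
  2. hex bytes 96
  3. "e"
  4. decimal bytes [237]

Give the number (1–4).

Key hex bytes 60 e3 f8 89 is exactly B = 4 bytes: K' = 60 e3 f8 89.
K' ⊕ ipad = 56 d5 ce bf; K' ⊕ opad = 3c bf a4 d5.
m1: inner = H(56 d5 ce bf 61) = 19; tag = H(3c bf a4 d5 19) = 8d
m2: inner = H(56 d5 ce bf 96) = 4e; tag = H(3c bf a4 d5 4e) = c2 ← matches
m3: inner = H(56 d5 ce bf 65) = 1d; tag = H(3c bf a4 d5 1d) = 91
m4: inner = H(56 d5 ce bf ed) = a5; tag = H(3c bf a4 d5 a5) = 19

2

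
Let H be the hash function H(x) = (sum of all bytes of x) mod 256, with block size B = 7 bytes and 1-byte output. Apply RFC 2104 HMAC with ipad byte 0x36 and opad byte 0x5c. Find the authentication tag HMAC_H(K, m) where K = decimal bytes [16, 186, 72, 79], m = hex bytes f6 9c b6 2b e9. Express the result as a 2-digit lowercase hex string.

14

Key decimal bytes [16, 186, 72, 79] = 10 ba 48 4f is 4 bytes ≤ B = 7; zero-pad to 7 bytes: K' = 10 ba 48 4f 00 00 00.
K' ⊕ ipad = 26 8c 7e 79 36 36 36.  K' ⊕ opad = 4c e6 14 13 5c 5c 5c.
Inner input = (K'⊕ipad) ∥ m = 26 8c 7e 79 36 36 36 ∥ f6 9c b6 2b e9.
Inner hash: sum = 38+140+126+121+54+54+54+246+156+182+43+233 = 1447; mod 256 = 167 → a7.
Outer input = (K'⊕opad) ∥ inner = 4c e6 14 13 5c 5c 5c ∥ a7.
Outer hash (tag): sum = 76+230+20+19+92+92+92+167 = 788; mod 256 = 20 → 14.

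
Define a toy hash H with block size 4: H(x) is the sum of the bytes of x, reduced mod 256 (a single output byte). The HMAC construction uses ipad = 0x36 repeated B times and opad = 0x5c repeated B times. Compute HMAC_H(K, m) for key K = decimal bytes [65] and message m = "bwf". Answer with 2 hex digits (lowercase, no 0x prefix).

89

Key decimal bytes [65] = 41 is 1 byte ≤ B = 4; zero-pad to 4 bytes: K' = 41 00 00 00.
K' ⊕ ipad = 77 36 36 36.  K' ⊕ opad = 1d 5c 5c 5c.
Inner input = (K'⊕ipad) ∥ m = 77 36 36 36 ∥ 62 77 66.
Inner hash: sum = 119+54+54+54+98+119+102 = 600; mod 256 = 88 → 58.
Outer input = (K'⊕opad) ∥ inner = 1d 5c 5c 5c ∥ 58.
Outer hash (tag): sum = 29+92+92+92+88 = 393; mod 256 = 137 → 89.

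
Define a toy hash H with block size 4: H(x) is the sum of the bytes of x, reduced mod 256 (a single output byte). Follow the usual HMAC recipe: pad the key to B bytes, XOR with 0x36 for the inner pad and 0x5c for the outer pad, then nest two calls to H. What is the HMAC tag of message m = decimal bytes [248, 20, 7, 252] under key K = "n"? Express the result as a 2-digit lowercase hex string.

4f

Key "n" = 6e is 1 byte ≤ B = 4; zero-pad to 4 bytes: K' = 6e 00 00 00.
K' ⊕ ipad = 58 36 36 36.  K' ⊕ opad = 32 5c 5c 5c.
Inner input = (K'⊕ipad) ∥ m = 58 36 36 36 ∥ f8 14 07 fc.
Inner hash: sum = 88+54+54+54+248+20+7+252 = 777; mod 256 = 9 → 09.
Outer input = (K'⊕opad) ∥ inner = 32 5c 5c 5c ∥ 09.
Outer hash (tag): sum = 50+92+92+92+9 = 335; mod 256 = 79 → 4f.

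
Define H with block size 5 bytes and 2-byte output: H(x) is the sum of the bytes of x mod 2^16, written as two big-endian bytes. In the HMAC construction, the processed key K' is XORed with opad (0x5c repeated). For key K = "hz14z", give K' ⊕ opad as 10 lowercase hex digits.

Key "hz14z" = 68 7a 31 34 7a is exactly B = 5 bytes: K' = 68 7a 31 34 7a.
XOR each byte with 0x5c: 68⊕5c=34, 7a⊕5c=26, 31⊕5c=6d, 34⊕5c=68, 7a⊕5c=26.

34266d6826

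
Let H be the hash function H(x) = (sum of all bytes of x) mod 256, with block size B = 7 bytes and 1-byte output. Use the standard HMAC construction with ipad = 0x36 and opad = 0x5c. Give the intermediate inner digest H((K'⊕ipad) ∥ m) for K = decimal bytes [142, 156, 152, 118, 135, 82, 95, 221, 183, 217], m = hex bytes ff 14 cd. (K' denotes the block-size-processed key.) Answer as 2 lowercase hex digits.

Key decimal bytes [142, 156, 152, 118, 135, 82, 95, 221, 183, 217] = 8e 9c 98 76 87 52 5f dd b7 d9 is 10 bytes > B = 7, so hash it first: H(key) = dd, then zero-pad to 7 bytes: K' = dd 00 00 00 00 00 00.
K' ⊕ ipad = eb 36 36 36 36 36 36.
Inner input = eb 36 36 36 36 36 36 ∥ ff 14 cd.
Inner hash: sum = 235+54+54+54+54+54+54+255+20+205 = 1039; mod 256 = 15 → 0f.

0f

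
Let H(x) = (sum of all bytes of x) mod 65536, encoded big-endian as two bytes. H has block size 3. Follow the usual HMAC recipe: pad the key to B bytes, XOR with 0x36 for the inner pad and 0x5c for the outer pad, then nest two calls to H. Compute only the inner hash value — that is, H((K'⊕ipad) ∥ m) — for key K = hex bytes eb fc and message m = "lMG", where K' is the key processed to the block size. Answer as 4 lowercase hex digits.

02dd

Key hex bytes eb fc is 2 bytes ≤ B = 3; zero-pad to 3 bytes: K' = eb fc 00.
K' ⊕ ipad = dd ca 36.
Inner input = dd ca 36 ∥ 6c 4d 47.
Inner hash: sum = 221+202+54+108+77+71 = 733 → 02 dd.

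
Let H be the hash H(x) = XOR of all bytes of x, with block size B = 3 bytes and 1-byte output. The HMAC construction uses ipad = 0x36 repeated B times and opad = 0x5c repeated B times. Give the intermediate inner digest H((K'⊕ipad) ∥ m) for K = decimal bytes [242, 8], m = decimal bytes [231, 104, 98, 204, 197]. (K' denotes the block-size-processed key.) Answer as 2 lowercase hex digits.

Key decimal bytes [242, 8] = f2 08 is 2 bytes ≤ B = 3; zero-pad to 3 bytes: K' = f2 08 00.
K' ⊕ ipad = c4 3e 36.
Inner input = c4 3e 36 ∥ e7 68 62 cc c5.
Inner hash: XOR c4⊕3e⊕36⊕e7⊕68⊕62⊕cc⊕c5 = 28.

28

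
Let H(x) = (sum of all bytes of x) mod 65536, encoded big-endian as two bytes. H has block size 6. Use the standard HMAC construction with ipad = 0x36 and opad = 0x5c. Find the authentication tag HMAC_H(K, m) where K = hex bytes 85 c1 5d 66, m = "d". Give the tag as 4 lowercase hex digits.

02a1

Key hex bytes 85 c1 5d 66 is 4 bytes ≤ B = 6; zero-pad to 6 bytes: K' = 85 c1 5d 66 00 00.
K' ⊕ ipad = b3 f7 6b 50 36 36.  K' ⊕ opad = d9 9d 01 3a 5c 5c.
Inner input = (K'⊕ipad) ∥ m = b3 f7 6b 50 36 36 ∥ 64.
Inner hash: sum = 179+247+107+80+54+54+100 = 821 → 03 35.
Outer input = (K'⊕opad) ∥ inner = d9 9d 01 3a 5c 5c ∥ 03 35.
Outer hash (tag): sum = 217+157+1+58+92+92+3+53 = 673 → 02 a1.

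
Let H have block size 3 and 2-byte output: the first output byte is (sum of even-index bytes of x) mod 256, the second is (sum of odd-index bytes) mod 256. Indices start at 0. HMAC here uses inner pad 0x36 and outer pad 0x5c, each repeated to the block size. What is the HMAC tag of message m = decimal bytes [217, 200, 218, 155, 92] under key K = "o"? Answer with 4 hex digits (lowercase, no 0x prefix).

Key "o" = 6f is 1 byte ≤ B = 3; zero-pad to 3 bytes: K' = 6f 00 00.
K' ⊕ ipad = 59 36 36.  K' ⊕ opad = 33 5c 5c.
Inner input = (K'⊕ipad) ∥ m = 59 36 36 ∥ d9 c8 da 9b 5c.
Inner hash: even-index sum = 498 mod 256 = 242; odd-index sum = 581 mod 256 = 69 → f2 45.
Outer input = (K'⊕opad) ∥ inner = 33 5c 5c ∥ f2 45.
Outer hash (tag): even-index sum = 212 mod 256 = 212; odd-index sum = 334 mod 256 = 78 → d4 4e.

d44e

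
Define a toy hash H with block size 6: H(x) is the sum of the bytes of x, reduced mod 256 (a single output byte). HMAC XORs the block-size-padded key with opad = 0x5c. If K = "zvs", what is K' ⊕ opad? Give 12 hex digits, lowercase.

262a2f5c5c5c

Key "zvs" = 7a 76 73 is 3 bytes ≤ B = 6; zero-pad to 6 bytes: K' = 7a 76 73 00 00 00.
XOR each byte with 0x5c: 7a⊕5c=26, 76⊕5c=2a, 73⊕5c=2f, 00⊕5c=5c, 00⊕5c=5c, 00⊕5c=5c.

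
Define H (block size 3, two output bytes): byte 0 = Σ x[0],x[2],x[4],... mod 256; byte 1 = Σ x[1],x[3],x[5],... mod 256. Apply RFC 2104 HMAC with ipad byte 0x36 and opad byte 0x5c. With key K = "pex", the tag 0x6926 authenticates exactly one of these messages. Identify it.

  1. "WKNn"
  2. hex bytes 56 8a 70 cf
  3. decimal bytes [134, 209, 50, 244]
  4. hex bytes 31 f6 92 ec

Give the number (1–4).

Key "pex" = 70 65 78 is exactly B = 3 bytes: K' = 70 65 78.
K' ⊕ ipad = 46 53 4e; K' ⊕ opad = 2c 39 24.
m1: inner = H(46 53 4e 57 4b 4e 6e) = 4d f8; tag = H(2c 39 24 4d f8) = 4886
m2: inner = H(46 53 4e 56 8a 70 cf) = ed 19; tag = H(2c 39 24 ed 19) = 6926 ← matches
m3: inner = H(46 53 4e 86 d1 32 f4) = 59 0b; tag = H(2c 39 24 59 0b) = 5b92
m4: inner = H(46 53 4e 31 f6 92 ec) = 76 16; tag = H(2c 39 24 76 16) = 66af

2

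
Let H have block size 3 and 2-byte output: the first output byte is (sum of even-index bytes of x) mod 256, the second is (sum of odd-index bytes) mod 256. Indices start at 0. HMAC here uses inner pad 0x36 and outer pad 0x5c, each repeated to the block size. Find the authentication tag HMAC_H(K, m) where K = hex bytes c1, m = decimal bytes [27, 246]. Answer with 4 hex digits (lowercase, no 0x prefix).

4a7f

Key hex bytes c1 is 1 byte ≤ B = 3; zero-pad to 3 bytes: K' = c1 00 00.
K' ⊕ ipad = f7 36 36.  K' ⊕ opad = 9d 5c 5c.
Inner input = (K'⊕ipad) ∥ m = f7 36 36 ∥ 1b f6.
Inner hash: even-index sum = 547 mod 256 = 35; odd-index sum = 81 mod 256 = 81 → 23 51.
Outer input = (K'⊕opad) ∥ inner = 9d 5c 5c ∥ 23 51.
Outer hash (tag): even-index sum = 330 mod 256 = 74; odd-index sum = 127 mod 256 = 127 → 4a 7f.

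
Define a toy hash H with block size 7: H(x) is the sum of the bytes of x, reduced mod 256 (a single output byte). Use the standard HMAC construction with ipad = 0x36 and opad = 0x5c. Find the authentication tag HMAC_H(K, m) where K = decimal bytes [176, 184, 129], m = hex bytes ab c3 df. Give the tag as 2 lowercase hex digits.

Key decimal bytes [176, 184, 129] = b0 b8 81 is 3 bytes ≤ B = 7; zero-pad to 7 bytes: K' = b0 b8 81 00 00 00 00.
K' ⊕ ipad = 86 8e b7 36 36 36 36.  K' ⊕ opad = ec e4 dd 5c 5c 5c 5c.
Inner input = (K'⊕ipad) ∥ m = 86 8e b7 36 36 36 36 ∥ ab c3 df.
Inner hash: sum = 134+142+183+54+54+54+54+171+195+223 = 1264; mod 256 = 240 → f0.
Outer input = (K'⊕opad) ∥ inner = ec e4 dd 5c 5c 5c 5c ∥ f0.
Outer hash (tag): sum = 236+228+221+92+92+92+92+240 = 1293; mod 256 = 13 → 0d.

0d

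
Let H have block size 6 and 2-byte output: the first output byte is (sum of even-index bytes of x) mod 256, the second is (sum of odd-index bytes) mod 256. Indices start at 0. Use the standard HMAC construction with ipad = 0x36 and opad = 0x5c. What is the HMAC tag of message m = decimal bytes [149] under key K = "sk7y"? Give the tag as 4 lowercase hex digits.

079a

Key "sk7y" = 73 6b 37 79 is 4 bytes ≤ B = 6; zero-pad to 6 bytes: K' = 73 6b 37 79 00 00.
K' ⊕ ipad = 45 5d 01 4f 36 36.  K' ⊕ opad = 2f 37 6b 25 5c 5c.
Inner input = (K'⊕ipad) ∥ m = 45 5d 01 4f 36 36 ∥ 95.
Inner hash: even-index sum = 273 mod 256 = 17; odd-index sum = 226 mod 256 = 226 → 11 e2.
Outer input = (K'⊕opad) ∥ inner = 2f 37 6b 25 5c 5c ∥ 11 e2.
Outer hash (tag): even-index sum = 263 mod 256 = 7; odd-index sum = 410 mod 256 = 154 → 07 9a.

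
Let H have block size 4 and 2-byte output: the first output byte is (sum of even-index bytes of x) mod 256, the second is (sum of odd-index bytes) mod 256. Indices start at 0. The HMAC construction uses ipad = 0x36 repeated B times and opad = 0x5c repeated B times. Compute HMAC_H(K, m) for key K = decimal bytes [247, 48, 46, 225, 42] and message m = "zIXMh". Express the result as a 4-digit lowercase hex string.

589c

Key decimal bytes [247, 48, 46, 225, 42] = f7 30 2e e1 2a is 5 bytes > B = 4, so hash it first: H(key) = 4f 11, then zero-pad to 4 bytes: K' = 4f 11 00 00.
K' ⊕ ipad = 79 27 36 36.  K' ⊕ opad = 13 4d 5c 5c.
Inner input = (K'⊕ipad) ∥ m = 79 27 36 36 ∥ 7a 49 58 4d 68.
Inner hash: even-index sum = 489 mod 256 = 233; odd-index sum = 243 mod 256 = 243 → e9 f3.
Outer input = (K'⊕opad) ∥ inner = 13 4d 5c 5c ∥ e9 f3.
Outer hash (tag): even-index sum = 344 mod 256 = 88; odd-index sum = 412 mod 256 = 156 → 58 9c.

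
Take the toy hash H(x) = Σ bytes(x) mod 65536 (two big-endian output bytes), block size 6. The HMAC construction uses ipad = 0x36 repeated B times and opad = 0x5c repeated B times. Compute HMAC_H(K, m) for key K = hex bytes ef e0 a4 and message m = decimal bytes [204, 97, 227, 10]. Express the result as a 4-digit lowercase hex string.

047c

Key hex bytes ef e0 a4 is 3 bytes ≤ B = 6; zero-pad to 6 bytes: K' = ef e0 a4 00 00 00.
K' ⊕ ipad = d9 d6 92 36 36 36.  K' ⊕ opad = b3 bc f8 5c 5c 5c.
Inner input = (K'⊕ipad) ∥ m = d9 d6 92 36 36 36 ∥ cc 61 e3 0a.
Inner hash: sum = 217+214+146+54+54+54+204+97+227+10 = 1277 → 04 fd.
Outer input = (K'⊕opad) ∥ inner = b3 bc f8 5c 5c 5c ∥ 04 fd.
Outer hash (tag): sum = 179+188+248+92+92+92+4+253 = 1148 → 04 7c.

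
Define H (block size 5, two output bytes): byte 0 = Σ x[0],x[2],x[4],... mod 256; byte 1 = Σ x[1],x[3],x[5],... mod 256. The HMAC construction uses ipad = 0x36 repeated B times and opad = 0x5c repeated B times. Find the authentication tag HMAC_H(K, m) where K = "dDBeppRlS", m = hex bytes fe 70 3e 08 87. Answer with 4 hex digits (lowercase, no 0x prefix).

Key "dDBeppRlS" = 64 44 42 65 70 70 52 6c 53 is 9 bytes > B = 5, so hash it first: H(key) = bb 85, then zero-pad to 5 bytes: K' = bb 85 00 00 00.
K' ⊕ ipad = 8d b3 36 36 36.  K' ⊕ opad = e7 d9 5c 5c 5c.
Inner input = (K'⊕ipad) ∥ m = 8d b3 36 36 36 ∥ fe 70 3e 08 87.
Inner hash: even-index sum = 369 mod 256 = 113; odd-index sum = 684 mod 256 = 172 → 71 ac.
Outer input = (K'⊕opad) ∥ inner = e7 d9 5c 5c 5c ∥ 71 ac.
Outer hash (tag): even-index sum = 587 mod 256 = 75; odd-index sum = 422 mod 256 = 166 → 4b a6.

4ba6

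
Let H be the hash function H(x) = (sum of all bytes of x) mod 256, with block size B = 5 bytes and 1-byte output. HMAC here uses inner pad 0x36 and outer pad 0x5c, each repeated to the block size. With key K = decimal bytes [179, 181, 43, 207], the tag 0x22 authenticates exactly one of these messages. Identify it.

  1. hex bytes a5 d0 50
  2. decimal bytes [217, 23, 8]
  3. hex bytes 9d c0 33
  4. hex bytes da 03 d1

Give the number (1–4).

Key decimal bytes [179, 181, 43, 207] = b3 b5 2b cf is 4 bytes ≤ B = 5; zero-pad to 5 bytes: K' = b3 b5 2b cf 00.
K' ⊕ ipad = 85 83 1d f9 36; K' ⊕ opad = ef e9 77 93 5c.
m1: inner = H(85 83 1d f9 36 a5 d0 50) = 19; tag = H(ef e9 77 93 5c 19) = 57
m2: inner = H(85 83 1d f9 36 d9 17 08) = 4c; tag = H(ef e9 77 93 5c 4c) = 8a
m3: inner = H(85 83 1d f9 36 9d c0 33) = e4; tag = H(ef e9 77 93 5c e4) = 22 ← matches
m4: inner = H(85 83 1d f9 36 da 03 d1) = 02; tag = H(ef e9 77 93 5c 02) = 40

3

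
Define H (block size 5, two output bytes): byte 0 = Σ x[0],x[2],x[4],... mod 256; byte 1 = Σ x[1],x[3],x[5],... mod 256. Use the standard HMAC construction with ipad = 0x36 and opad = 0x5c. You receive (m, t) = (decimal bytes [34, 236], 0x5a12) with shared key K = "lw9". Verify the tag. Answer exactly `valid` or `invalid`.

Key "lw9" = 6c 77 39 is 3 bytes ≤ B = 5; zero-pad to 5 bytes: K' = 6c 77 39 00 00.
K' ⊕ ipad = 5a 41 0f 36 36; K' ⊕ opad = 30 2b 65 5c 5c.
Inner hash: even-index sum = 395 mod 256 = 139; odd-index sum = 153 mod 256 = 153 → 8b 99.
Outer hash (recomputed tag): even-index sum = 394 mod 256 = 138; odd-index sum = 274 mod 256 = 18 → 8a 12.
Recomputed tag = 8a12; claimed = 5a12 → mismatch.

invalid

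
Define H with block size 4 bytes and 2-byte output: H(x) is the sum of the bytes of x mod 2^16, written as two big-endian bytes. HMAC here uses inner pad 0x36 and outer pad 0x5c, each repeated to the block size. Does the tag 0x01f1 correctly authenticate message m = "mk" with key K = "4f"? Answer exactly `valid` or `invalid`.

valid

Key "4f" = 34 66 is 2 bytes ≤ B = 4; zero-pad to 4 bytes: K' = 34 66 00 00.
K' ⊕ ipad = 02 50 36 36; K' ⊕ opad = 68 3a 5c 5c.
Inner hash: sum = 2+80+54+54+109+107 = 406 → 01 96.
Outer hash (recomputed tag): sum = 104+58+92+92+1+150 = 497 → 01 f1.
Recomputed tag = 01f1; claimed = 01f1 → match.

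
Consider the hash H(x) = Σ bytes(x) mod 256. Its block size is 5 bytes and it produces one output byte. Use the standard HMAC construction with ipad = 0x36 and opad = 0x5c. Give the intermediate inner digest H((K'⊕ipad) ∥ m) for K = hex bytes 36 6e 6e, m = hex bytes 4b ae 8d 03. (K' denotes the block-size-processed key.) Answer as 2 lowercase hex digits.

a5

Key hex bytes 36 6e 6e is 3 bytes ≤ B = 5; zero-pad to 5 bytes: K' = 36 6e 6e 00 00.
K' ⊕ ipad = 00 58 58 36 36.
Inner input = 00 58 58 36 36 ∥ 4b ae 8d 03.
Inner hash: sum = 0+88+88+54+54+75+174+141+3 = 677; mod 256 = 165 → a5.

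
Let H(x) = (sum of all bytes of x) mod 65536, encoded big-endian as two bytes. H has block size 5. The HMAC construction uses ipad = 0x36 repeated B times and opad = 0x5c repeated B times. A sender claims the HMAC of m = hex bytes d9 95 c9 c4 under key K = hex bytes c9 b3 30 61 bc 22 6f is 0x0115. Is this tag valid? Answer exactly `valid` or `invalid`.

invalid

Key hex bytes c9 b3 30 61 bc 22 6f is 7 bytes > B = 5, so hash it first: H(key) = 03 5a, then zero-pad to 5 bytes: K' = 03 5a 00 00 00.
K' ⊕ ipad = 35 6c 36 36 36; K' ⊕ opad = 5f 06 5c 5c 5c.
Inner hash: sum = 53+108+54+54+54+217+149+201+196 = 1086 → 04 3e.
Outer hash (recomputed tag): sum = 95+6+92+92+92+4+62 = 443 → 01 bb.
Recomputed tag = 01bb; claimed = 0115 → mismatch.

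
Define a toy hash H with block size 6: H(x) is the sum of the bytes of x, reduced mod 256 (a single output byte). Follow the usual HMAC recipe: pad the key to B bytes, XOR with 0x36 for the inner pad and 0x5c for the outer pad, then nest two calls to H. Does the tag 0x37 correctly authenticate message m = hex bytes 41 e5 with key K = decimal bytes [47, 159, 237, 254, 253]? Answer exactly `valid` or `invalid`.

Key decimal bytes [47, 159, 237, 254, 253] = 2f 9f ed fe fd is 5 bytes ≤ B = 6; zero-pad to 6 bytes: K' = 2f 9f ed fe fd 00.
K' ⊕ ipad = 19 a9 db c8 cb 36; K' ⊕ opad = 73 c3 b1 a2 a1 5c.
Inner hash: sum = 25+169+219+200+203+54+65+229 = 1164; mod 256 = 140 → 8c.
Outer hash (recomputed tag): sum = 115+195+177+162+161+92+140 = 1042; mod 256 = 18 → 12.
Recomputed tag = 12; claimed = 37 → mismatch.

invalid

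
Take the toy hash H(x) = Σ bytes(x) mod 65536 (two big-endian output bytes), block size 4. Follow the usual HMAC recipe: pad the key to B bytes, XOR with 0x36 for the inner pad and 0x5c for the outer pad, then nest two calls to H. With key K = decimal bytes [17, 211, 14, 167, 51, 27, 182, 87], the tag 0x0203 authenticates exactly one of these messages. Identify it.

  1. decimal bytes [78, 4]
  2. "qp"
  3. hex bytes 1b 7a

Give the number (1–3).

2

Key decimal bytes [17, 211, 14, 167, 51, 27, 182, 87] = 11 d3 0e a7 33 1b b6 57 is 8 bytes > B = 4, so hash it first: H(key) = 02 f4, then zero-pad to 4 bytes: K' = 02 f4 00 00.
K' ⊕ ipad = 34 c2 36 36; K' ⊕ opad = 5e a8 5c 5c.
m1: inner = H(34 c2 36 36 4e 04) = 01 b4; tag = H(5e a8 5c 5c 01 b4) = 0273
m2: inner = H(34 c2 36 36 71 70) = 02 43; tag = H(5e a8 5c 5c 02 43) = 0203 ← matches
m3: inner = H(34 c2 36 36 1b 7a) = 01 f7; tag = H(5e a8 5c 5c 01 f7) = 02b6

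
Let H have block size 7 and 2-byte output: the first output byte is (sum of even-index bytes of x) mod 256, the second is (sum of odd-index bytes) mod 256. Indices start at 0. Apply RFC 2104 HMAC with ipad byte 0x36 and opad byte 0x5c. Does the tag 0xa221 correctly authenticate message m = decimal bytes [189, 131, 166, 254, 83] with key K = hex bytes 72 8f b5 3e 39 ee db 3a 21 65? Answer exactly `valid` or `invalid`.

Key hex bytes 72 8f b5 3e 39 ee db 3a 21 65 is 10 bytes > B = 7, so hash it first: H(key) = 5c 5a, then zero-pad to 7 bytes: K' = 5c 5a 00 00 00 00 00.
K' ⊕ ipad = 6a 6c 36 36 36 36 36; K' ⊕ opad = 00 06 5c 5c 5c 5c 5c.
Inner hash: even-index sum = 653 mod 256 = 141; odd-index sum = 654 mod 256 = 142 → 8d 8e.
Outer hash (recomputed tag): even-index sum = 418 mod 256 = 162; odd-index sum = 331 mod 256 = 75 → a2 4b.
Recomputed tag = a24b; claimed = a221 → mismatch.

invalid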